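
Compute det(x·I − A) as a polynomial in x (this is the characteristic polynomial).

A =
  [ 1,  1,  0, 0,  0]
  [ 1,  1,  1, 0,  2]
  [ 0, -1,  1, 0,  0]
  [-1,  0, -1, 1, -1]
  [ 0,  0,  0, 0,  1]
x^5 - 5*x^4 + 10*x^3 - 10*x^2 + 5*x - 1

Expanding det(x·I − A) (e.g. by cofactor expansion or by noting that A is similar to its Jordan form J, which has the same characteristic polynomial as A) gives
  χ_A(x) = x^5 - 5*x^4 + 10*x^3 - 10*x^2 + 5*x - 1
which factors as (x - 1)^5. The eigenvalues (with algebraic multiplicities) are λ = 1 with multiplicity 5.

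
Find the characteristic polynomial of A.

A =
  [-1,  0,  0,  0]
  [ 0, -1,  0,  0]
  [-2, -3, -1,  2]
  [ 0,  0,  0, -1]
x^4 + 4*x^3 + 6*x^2 + 4*x + 1

Expanding det(x·I − A) (e.g. by cofactor expansion or by noting that A is similar to its Jordan form J, which has the same characteristic polynomial as A) gives
  χ_A(x) = x^4 + 4*x^3 + 6*x^2 + 4*x + 1
which factors as (x + 1)^4. The eigenvalues (with algebraic multiplicities) are λ = -1 with multiplicity 4.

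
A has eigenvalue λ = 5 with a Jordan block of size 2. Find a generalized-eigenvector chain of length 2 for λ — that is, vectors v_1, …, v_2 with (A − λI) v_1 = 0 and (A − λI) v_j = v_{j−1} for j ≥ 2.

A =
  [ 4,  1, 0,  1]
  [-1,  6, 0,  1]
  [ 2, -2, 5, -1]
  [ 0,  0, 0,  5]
A Jordan chain for λ = 5 of length 2:
v_1 = (-1, -1, 2, 0)ᵀ
v_2 = (1, 0, 0, 0)ᵀ

Let N = A − (5)·I. We want v_2 with N^2 v_2 = 0 but N^1 v_2 ≠ 0; then v_{j-1} := N · v_j for j = 2, …, 2.

Pick v_2 = (1, 0, 0, 0)ᵀ.
Then v_1 = N · v_2 = (-1, -1, 2, 0)ᵀ.

Sanity check: (A − (5)·I) v_1 = (0, 0, 0, 0)ᵀ = 0. ✓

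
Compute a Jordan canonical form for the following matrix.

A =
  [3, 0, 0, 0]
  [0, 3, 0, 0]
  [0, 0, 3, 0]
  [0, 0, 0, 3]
J_1(3) ⊕ J_1(3) ⊕ J_1(3) ⊕ J_1(3)

The characteristic polynomial is
  det(x·I − A) = x^4 - 12*x^3 + 54*x^2 - 108*x + 81 = (x - 3)^4

Eigenvalues and multiplicities (the geometric multiplicity of λ is n − rank(A − λI), which equals the number of Jordan blocks for λ):
  λ = 3: algebraic multiplicity = 4, geometric multiplicity = 4

Determining the block sizes for each eigenvalue:
  λ = 3: gm = am = 4, so every block has size 1 → block sizes [1, 1, 1, 1]

Assembling the blocks gives a Jordan form
J =
  [3, 0, 0, 0]
  [0, 3, 0, 0]
  [0, 0, 3, 0]
  [0, 0, 0, 3]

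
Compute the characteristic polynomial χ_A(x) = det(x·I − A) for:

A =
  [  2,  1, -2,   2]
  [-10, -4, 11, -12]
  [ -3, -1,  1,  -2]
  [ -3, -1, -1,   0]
x^4 + x^3 - 3*x^2 - 5*x - 2

Expanding det(x·I − A) (e.g. by cofactor expansion or by noting that A is similar to its Jordan form J, which has the same characteristic polynomial as A) gives
  χ_A(x) = x^4 + x^3 - 3*x^2 - 5*x - 2
which factors as (x - 2)*(x + 1)^3. The eigenvalues (with algebraic multiplicities) are λ = -1 with multiplicity 3, λ = 2 with multiplicity 1.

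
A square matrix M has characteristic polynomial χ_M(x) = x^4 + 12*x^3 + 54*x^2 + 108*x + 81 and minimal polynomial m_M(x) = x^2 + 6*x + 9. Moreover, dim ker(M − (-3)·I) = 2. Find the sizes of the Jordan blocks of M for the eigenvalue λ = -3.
Block sizes for λ = -3: [2, 2]

Step 1 — from the characteristic polynomial, algebraic multiplicity of λ = -3 is 4. From dim ker(M − (-3)·I) = 2, there are exactly 2 Jordan blocks for λ = -3.
Step 2 — from the minimal polynomial, the factor (x + 3)^2 tells us the largest block for λ = -3 has size 2.
Step 3 — with total size 4, 2 blocks, and largest block 2, the block sizes (in nonincreasing order) are [2, 2].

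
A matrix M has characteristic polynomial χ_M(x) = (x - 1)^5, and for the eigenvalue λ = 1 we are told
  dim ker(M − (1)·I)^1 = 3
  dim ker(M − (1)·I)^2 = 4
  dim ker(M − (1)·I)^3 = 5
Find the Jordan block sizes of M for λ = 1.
Block sizes for λ = 1: [3, 1, 1]

From the dimensions of kernels of powers, the number of Jordan blocks of size at least j is d_j − d_{j−1} where d_j = dim ker(N^j) (with d_0 = 0). Computing the differences gives [3, 1, 1].
The number of blocks of size exactly k is (#blocks of size ≥ k) − (#blocks of size ≥ k + 1), so the partition is: 2 block(s) of size 1, 1 block(s) of size 3.
In nonincreasing order the block sizes are [3, 1, 1].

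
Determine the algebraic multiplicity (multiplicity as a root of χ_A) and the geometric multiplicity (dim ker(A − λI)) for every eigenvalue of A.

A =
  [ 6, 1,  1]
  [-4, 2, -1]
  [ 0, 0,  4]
λ = 4: alg = 3, geom = 1

Step 1 — factor the characteristic polynomial to read off the algebraic multiplicities:
  χ_A(x) = (x - 4)^3

Step 2 — compute geometric multiplicities via the rank-nullity identity g(λ) = n − rank(A − λI):
  rank(A − (4)·I) = 2, so dim ker(A − (4)·I) = n − 2 = 1

Summary:
  λ = 4: algebraic multiplicity = 3, geometric multiplicity = 1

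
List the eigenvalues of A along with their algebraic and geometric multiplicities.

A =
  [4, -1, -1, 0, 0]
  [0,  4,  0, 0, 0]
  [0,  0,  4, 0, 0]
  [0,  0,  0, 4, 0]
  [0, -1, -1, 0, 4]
λ = 4: alg = 5, geom = 4

Step 1 — factor the characteristic polynomial to read off the algebraic multiplicities:
  χ_A(x) = (x - 4)^5

Step 2 — compute geometric multiplicities via the rank-nullity identity g(λ) = n − rank(A − λI):
  rank(A − (4)·I) = 1, so dim ker(A − (4)·I) = n − 1 = 4

Summary:
  λ = 4: algebraic multiplicity = 5, geometric multiplicity = 4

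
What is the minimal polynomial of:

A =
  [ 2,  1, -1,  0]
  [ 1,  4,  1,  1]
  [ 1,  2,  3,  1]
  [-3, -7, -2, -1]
x^2 - 4*x + 4

The characteristic polynomial is χ_A(x) = (x - 2)^4, so the eigenvalues are known. The minimal polynomial is
  m_A(x) = Π_λ (x − λ)^{k_λ}
where k_λ is the size of the *largest* Jordan block for λ (equivalently, the smallest k with (A − λI)^k v = 0 for every generalised eigenvector v of λ).

  λ = 2: largest Jordan block has size 2, contributing (x − 2)^2

So m_A(x) = (x - 2)^2 = x^2 - 4*x + 4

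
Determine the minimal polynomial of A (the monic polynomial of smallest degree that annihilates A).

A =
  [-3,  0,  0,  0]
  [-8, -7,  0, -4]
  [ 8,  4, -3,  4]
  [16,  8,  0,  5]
x^2 + 2*x - 3

The characteristic polynomial is χ_A(x) = (x - 1)*(x + 3)^3, so the eigenvalues are known. The minimal polynomial is
  m_A(x) = Π_λ (x − λ)^{k_λ}
where k_λ is the size of the *largest* Jordan block for λ (equivalently, the smallest k with (A − λI)^k v = 0 for every generalised eigenvector v of λ).

  λ = -3: largest Jordan block has size 1, contributing (x + 3)
  λ = 1: largest Jordan block has size 1, contributing (x − 1)

So m_A(x) = (x - 1)*(x + 3) = x^2 + 2*x - 3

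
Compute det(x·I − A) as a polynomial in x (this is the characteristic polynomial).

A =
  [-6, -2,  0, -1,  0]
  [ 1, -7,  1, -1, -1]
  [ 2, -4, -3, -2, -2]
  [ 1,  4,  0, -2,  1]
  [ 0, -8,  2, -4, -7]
x^5 + 25*x^4 + 250*x^3 + 1250*x^2 + 3125*x + 3125

Expanding det(x·I − A) (e.g. by cofactor expansion or by noting that A is similar to its Jordan form J, which has the same characteristic polynomial as A) gives
  χ_A(x) = x^5 + 25*x^4 + 250*x^3 + 1250*x^2 + 3125*x + 3125
which factors as (x + 5)^5. The eigenvalues (with algebraic multiplicities) are λ = -5 with multiplicity 5.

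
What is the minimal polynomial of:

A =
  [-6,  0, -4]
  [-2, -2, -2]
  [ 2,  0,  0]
x^2 + 6*x + 8

The characteristic polynomial is χ_A(x) = (x + 2)^2*(x + 4), so the eigenvalues are known. The minimal polynomial is
  m_A(x) = Π_λ (x − λ)^{k_λ}
where k_λ is the size of the *largest* Jordan block for λ (equivalently, the smallest k with (A − λI)^k v = 0 for every generalised eigenvector v of λ).

  λ = -4: largest Jordan block has size 1, contributing (x + 4)
  λ = -2: largest Jordan block has size 1, contributing (x + 2)

So m_A(x) = (x + 2)*(x + 4) = x^2 + 6*x + 8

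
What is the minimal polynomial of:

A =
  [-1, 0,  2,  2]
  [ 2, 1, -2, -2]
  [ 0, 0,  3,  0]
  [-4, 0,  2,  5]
x^2 - 4*x + 3

The characteristic polynomial is χ_A(x) = (x - 3)^2*(x - 1)^2, so the eigenvalues are known. The minimal polynomial is
  m_A(x) = Π_λ (x − λ)^{k_λ}
where k_λ is the size of the *largest* Jordan block for λ (equivalently, the smallest k with (A − λI)^k v = 0 for every generalised eigenvector v of λ).

  λ = 1: largest Jordan block has size 1, contributing (x − 1)
  λ = 3: largest Jordan block has size 1, contributing (x − 3)

So m_A(x) = (x - 3)*(x - 1) = x^2 - 4*x + 3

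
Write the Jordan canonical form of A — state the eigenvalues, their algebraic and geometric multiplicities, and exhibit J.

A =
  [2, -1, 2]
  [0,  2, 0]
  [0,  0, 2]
J_2(2) ⊕ J_1(2)

The characteristic polynomial is
  det(x·I − A) = x^3 - 6*x^2 + 12*x - 8 = (x - 2)^3

Eigenvalues and multiplicities (the geometric multiplicity of λ is n − rank(A − λI), which equals the number of Jordan blocks for λ):
  λ = 2: algebraic multiplicity = 3, geometric multiplicity = 2

Determining the block sizes for each eigenvalue:
  λ = 2: 2 blocks summing to 3 forces exactly one block of size 2 and the rest size 1 → block sizes [2, 1]

Assembling the blocks gives a Jordan form
J =
  [2, 1, 0]
  [0, 2, 0]
  [0, 0, 2]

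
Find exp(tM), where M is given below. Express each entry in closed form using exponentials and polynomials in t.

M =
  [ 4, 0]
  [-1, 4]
e^{tM} =
  [exp(4*t), 0]
  [-t*exp(4*t), exp(4*t)]

Strategy: write M = P · J · P⁻¹ where J is a Jordan canonical form, so e^{tM} = P · e^{tJ} · P⁻¹, and e^{tJ} can be computed block-by-block.

M has Jordan form
J =
  [4, 1]
  [0, 4]
(up to reordering of blocks).

Per-block formulas:
  For a 2×2 Jordan block J_2(4): exp(t · J_2(4)) = e^(4t)·(I + t·N), where N is the 2×2 nilpotent shift.

After assembling e^{tJ} and conjugating by P, we get:

e^{tM} =
  [exp(4*t), 0]
  [-t*exp(4*t), exp(4*t)]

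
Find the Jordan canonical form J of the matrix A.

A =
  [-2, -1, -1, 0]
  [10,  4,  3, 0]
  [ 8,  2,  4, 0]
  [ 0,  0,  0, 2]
J_3(2) ⊕ J_1(2)

The characteristic polynomial is
  det(x·I − A) = x^4 - 8*x^3 + 24*x^2 - 32*x + 16 = (x - 2)^4

Eigenvalues and multiplicities (the geometric multiplicity of λ is n − rank(A − λI), which equals the number of Jordan blocks for λ):
  λ = 2: algebraic multiplicity = 4, geometric multiplicity = 2

Determining the block sizes for each eigenvalue:
  λ = 2: with am = 4 and gm = 2, the partition is not yet determined (e.g. several partitions of 4 into 2 parts exist). Let N = A − (2)·I. Computing rank(N^1) = 2, rank(N^2) = 1, rank(N^3) = 0; the number of blocks of size ≥ j is rank(N^{j−1}) − rank(N^j), giving [2, 1, 1]. So we have 1 block(s) of size 3, 1 block(s) of size 1 → block sizes [3, 1]

Assembling the blocks gives a Jordan form
J =
  [2, 1, 0, 0]
  [0, 2, 1, 0]
  [0, 0, 2, 0]
  [0, 0, 0, 2]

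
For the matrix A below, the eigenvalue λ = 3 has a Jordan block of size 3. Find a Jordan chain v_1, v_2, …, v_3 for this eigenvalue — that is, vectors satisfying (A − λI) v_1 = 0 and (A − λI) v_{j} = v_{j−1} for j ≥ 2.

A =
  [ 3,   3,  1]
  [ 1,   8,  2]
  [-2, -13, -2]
A Jordan chain for λ = 3 of length 3:
v_1 = (1, 1, -3)ᵀ
v_2 = (0, 1, -2)ᵀ
v_3 = (1, 0, 0)ᵀ

Let N = A − (3)·I. We want v_3 with N^3 v_3 = 0 but N^2 v_3 ≠ 0; then v_{j-1} := N · v_j for j = 3, …, 2.

Pick v_3 = (1, 0, 0)ᵀ.
Then v_2 = N · v_3 = (0, 1, -2)ᵀ.
Then v_1 = N · v_2 = (1, 1, -3)ᵀ.

Sanity check: (A − (3)·I) v_1 = (0, 0, 0)ᵀ = 0. ✓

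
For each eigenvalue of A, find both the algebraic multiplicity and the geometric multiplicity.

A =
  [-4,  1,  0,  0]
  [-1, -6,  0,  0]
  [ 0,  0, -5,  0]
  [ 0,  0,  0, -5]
λ = -5: alg = 4, geom = 3

Step 1 — factor the characteristic polynomial to read off the algebraic multiplicities:
  χ_A(x) = (x + 5)^4

Step 2 — compute geometric multiplicities via the rank-nullity identity g(λ) = n − rank(A − λI):
  rank(A − (-5)·I) = 1, so dim ker(A − (-5)·I) = n − 1 = 3

Summary:
  λ = -5: algebraic multiplicity = 4, geometric multiplicity = 3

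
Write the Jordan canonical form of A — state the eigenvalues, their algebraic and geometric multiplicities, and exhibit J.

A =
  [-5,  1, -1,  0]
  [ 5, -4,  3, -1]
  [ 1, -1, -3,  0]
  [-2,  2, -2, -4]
J_3(-4) ⊕ J_1(-4)

The characteristic polynomial is
  det(x·I − A) = x^4 + 16*x^3 + 96*x^2 + 256*x + 256 = (x + 4)^4

Eigenvalues and multiplicities (the geometric multiplicity of λ is n − rank(A − λI), which equals the number of Jordan blocks for λ):
  λ = -4: algebraic multiplicity = 4, geometric multiplicity = 2

Determining the block sizes for each eigenvalue:
  λ = -4: with am = 4 and gm = 2, the partition is not yet determined (e.g. several partitions of 4 into 2 parts exist). Let N = A − (-4)·I. Computing rank(N^1) = 2, rank(N^2) = 1, rank(N^3) = 0; the number of blocks of size ≥ j is rank(N^{j−1}) − rank(N^j), giving [2, 1, 1]. So we have 1 block(s) of size 3, 1 block(s) of size 1 → block sizes [3, 1]

Assembling the blocks gives a Jordan form
J =
  [-4,  1,  0,  0]
  [ 0, -4,  1,  0]
  [ 0,  0, -4,  0]
  [ 0,  0,  0, -4]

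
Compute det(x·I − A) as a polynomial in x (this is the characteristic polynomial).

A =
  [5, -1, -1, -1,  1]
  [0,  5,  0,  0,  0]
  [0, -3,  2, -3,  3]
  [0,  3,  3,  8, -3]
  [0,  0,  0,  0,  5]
x^5 - 25*x^4 + 250*x^3 - 1250*x^2 + 3125*x - 3125

Expanding det(x·I − A) (e.g. by cofactor expansion or by noting that A is similar to its Jordan form J, which has the same characteristic polynomial as A) gives
  χ_A(x) = x^5 - 25*x^4 + 250*x^3 - 1250*x^2 + 3125*x - 3125
which factors as (x - 5)^5. The eigenvalues (with algebraic multiplicities) are λ = 5 with multiplicity 5.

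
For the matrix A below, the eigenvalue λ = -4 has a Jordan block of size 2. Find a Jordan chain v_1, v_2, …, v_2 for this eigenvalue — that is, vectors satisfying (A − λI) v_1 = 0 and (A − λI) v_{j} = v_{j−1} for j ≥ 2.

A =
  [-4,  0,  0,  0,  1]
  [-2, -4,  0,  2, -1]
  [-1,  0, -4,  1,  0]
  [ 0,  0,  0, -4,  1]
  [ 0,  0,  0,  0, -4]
A Jordan chain for λ = -4 of length 2:
v_1 = (0, -2, -1, 0, 0)ᵀ
v_2 = (1, 0, 0, 0, 0)ᵀ

Let N = A − (-4)·I. We want v_2 with N^2 v_2 = 0 but N^1 v_2 ≠ 0; then v_{j-1} := N · v_j for j = 2, …, 2.

Pick v_2 = (1, 0, 0, 0, 0)ᵀ.
Then v_1 = N · v_2 = (0, -2, -1, 0, 0)ᵀ.

Sanity check: (A − (-4)·I) v_1 = (0, 0, 0, 0, 0)ᵀ = 0. ✓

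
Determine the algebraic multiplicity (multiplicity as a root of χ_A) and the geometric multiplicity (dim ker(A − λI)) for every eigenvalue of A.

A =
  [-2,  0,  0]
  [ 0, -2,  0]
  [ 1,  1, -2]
λ = -2: alg = 3, geom = 2

Step 1 — factor the characteristic polynomial to read off the algebraic multiplicities:
  χ_A(x) = (x + 2)^3

Step 2 — compute geometric multiplicities via the rank-nullity identity g(λ) = n − rank(A − λI):
  rank(A − (-2)·I) = 1, so dim ker(A − (-2)·I) = n − 1 = 2

Summary:
  λ = -2: algebraic multiplicity = 3, geometric multiplicity = 2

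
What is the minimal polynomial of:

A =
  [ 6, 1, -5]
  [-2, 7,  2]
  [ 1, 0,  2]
x^3 - 15*x^2 + 75*x - 125

The characteristic polynomial is χ_A(x) = (x - 5)^3, so the eigenvalues are known. The minimal polynomial is
  m_A(x) = Π_λ (x − λ)^{k_λ}
where k_λ is the size of the *largest* Jordan block for λ (equivalently, the smallest k with (A − λI)^k v = 0 for every generalised eigenvector v of λ).

  λ = 5: largest Jordan block has size 3, contributing (x − 5)^3

So m_A(x) = (x - 5)^3 = x^3 - 15*x^2 + 75*x - 125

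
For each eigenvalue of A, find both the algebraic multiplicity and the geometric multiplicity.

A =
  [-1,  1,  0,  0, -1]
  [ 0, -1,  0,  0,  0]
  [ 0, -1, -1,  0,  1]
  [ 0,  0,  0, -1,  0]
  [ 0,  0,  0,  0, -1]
λ = -1: alg = 5, geom = 4

Step 1 — factor the characteristic polynomial to read off the algebraic multiplicities:
  χ_A(x) = (x + 1)^5

Step 2 — compute geometric multiplicities via the rank-nullity identity g(λ) = n − rank(A − λI):
  rank(A − (-1)·I) = 1, so dim ker(A − (-1)·I) = n − 1 = 4

Summary:
  λ = -1: algebraic multiplicity = 5, geometric multiplicity = 4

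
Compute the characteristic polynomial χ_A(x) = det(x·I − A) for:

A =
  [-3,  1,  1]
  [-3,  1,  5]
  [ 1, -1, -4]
x^3 + 6*x^2 + 12*x + 8

Expanding det(x·I − A) (e.g. by cofactor expansion or by noting that A is similar to its Jordan form J, which has the same characteristic polynomial as A) gives
  χ_A(x) = x^3 + 6*x^2 + 12*x + 8
which factors as (x + 2)^3. The eigenvalues (with algebraic multiplicities) are λ = -2 with multiplicity 3.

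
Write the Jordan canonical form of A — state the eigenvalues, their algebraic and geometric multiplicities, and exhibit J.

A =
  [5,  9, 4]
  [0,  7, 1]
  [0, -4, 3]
J_3(5)

The characteristic polynomial is
  det(x·I − A) = x^3 - 15*x^2 + 75*x - 125 = (x - 5)^3

Eigenvalues and multiplicities (the geometric multiplicity of λ is n − rank(A − λI), which equals the number of Jordan blocks for λ):
  λ = 5: algebraic multiplicity = 3, geometric multiplicity = 1

Determining the block sizes for each eigenvalue:
  λ = 5: one block (gm = 1), so the single block has size am = 3 → block sizes [3]

Assembling the blocks gives a Jordan form
J =
  [5, 1, 0]
  [0, 5, 1]
  [0, 0, 5]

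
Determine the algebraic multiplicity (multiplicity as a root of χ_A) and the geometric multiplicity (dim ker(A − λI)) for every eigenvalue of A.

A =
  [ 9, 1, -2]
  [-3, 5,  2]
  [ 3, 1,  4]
λ = 6: alg = 3, geom = 2

Step 1 — factor the characteristic polynomial to read off the algebraic multiplicities:
  χ_A(x) = (x - 6)^3

Step 2 — compute geometric multiplicities via the rank-nullity identity g(λ) = n − rank(A − λI):
  rank(A − (6)·I) = 1, so dim ker(A − (6)·I) = n − 1 = 2

Summary:
  λ = 6: algebraic multiplicity = 3, geometric multiplicity = 2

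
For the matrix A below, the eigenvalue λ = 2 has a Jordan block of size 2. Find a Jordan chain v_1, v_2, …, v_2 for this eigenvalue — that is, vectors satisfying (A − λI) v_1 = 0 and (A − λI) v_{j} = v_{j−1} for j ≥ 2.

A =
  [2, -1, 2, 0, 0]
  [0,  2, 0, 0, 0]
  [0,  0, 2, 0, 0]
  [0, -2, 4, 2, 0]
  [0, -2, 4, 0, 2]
A Jordan chain for λ = 2 of length 2:
v_1 = (-1, 0, 0, -2, -2)ᵀ
v_2 = (0, 1, 0, 0, 0)ᵀ

Let N = A − (2)·I. We want v_2 with N^2 v_2 = 0 but N^1 v_2 ≠ 0; then v_{j-1} := N · v_j for j = 2, …, 2.

Pick v_2 = (0, 1, 0, 0, 0)ᵀ.
Then v_1 = N · v_2 = (-1, 0, 0, -2, -2)ᵀ.

Sanity check: (A − (2)·I) v_1 = (0, 0, 0, 0, 0)ᵀ = 0. ✓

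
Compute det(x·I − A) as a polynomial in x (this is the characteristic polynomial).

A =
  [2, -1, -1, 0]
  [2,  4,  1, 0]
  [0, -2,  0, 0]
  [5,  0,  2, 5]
x^4 - 11*x^3 + 42*x^2 - 68*x + 40

Expanding det(x·I − A) (e.g. by cofactor expansion or by noting that A is similar to its Jordan form J, which has the same characteristic polynomial as A) gives
  χ_A(x) = x^4 - 11*x^3 + 42*x^2 - 68*x + 40
which factors as (x - 5)*(x - 2)^3. The eigenvalues (with algebraic multiplicities) are λ = 2 with multiplicity 3, λ = 5 with multiplicity 1.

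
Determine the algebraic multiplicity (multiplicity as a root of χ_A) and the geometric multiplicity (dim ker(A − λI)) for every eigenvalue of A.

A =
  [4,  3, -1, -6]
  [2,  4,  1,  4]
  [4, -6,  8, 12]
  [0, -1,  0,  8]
λ = 6: alg = 4, geom = 2

Step 1 — factor the characteristic polynomial to read off the algebraic multiplicities:
  χ_A(x) = (x - 6)^4

Step 2 — compute geometric multiplicities via the rank-nullity identity g(λ) = n − rank(A − λI):
  rank(A − (6)·I) = 2, so dim ker(A − (6)·I) = n − 2 = 2

Summary:
  λ = 6: algebraic multiplicity = 4, geometric multiplicity = 2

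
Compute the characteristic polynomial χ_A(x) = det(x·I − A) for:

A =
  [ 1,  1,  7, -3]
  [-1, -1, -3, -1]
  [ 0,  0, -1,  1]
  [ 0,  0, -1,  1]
x^4

Expanding det(x·I − A) (e.g. by cofactor expansion or by noting that A is similar to its Jordan form J, which has the same characteristic polynomial as A) gives
  χ_A(x) = x^4
which factors as x^4. The eigenvalues (with algebraic multiplicities) are λ = 0 with multiplicity 4.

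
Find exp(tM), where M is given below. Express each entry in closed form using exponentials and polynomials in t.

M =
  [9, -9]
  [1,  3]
e^{tM} =
  [3*t*exp(6*t) + exp(6*t), -9*t*exp(6*t)]
  [t*exp(6*t), -3*t*exp(6*t) + exp(6*t)]

Strategy: write M = P · J · P⁻¹ where J is a Jordan canonical form, so e^{tM} = P · e^{tJ} · P⁻¹, and e^{tJ} can be computed block-by-block.

M has Jordan form
J =
  [6, 1]
  [0, 6]
(up to reordering of blocks).

Per-block formulas:
  For a 2×2 Jordan block J_2(6): exp(t · J_2(6)) = e^(6t)·(I + t·N), where N is the 2×2 nilpotent shift.

After assembling e^{tJ} and conjugating by P, we get:

e^{tM} =
  [3*t*exp(6*t) + exp(6*t), -9*t*exp(6*t)]
  [t*exp(6*t), -3*t*exp(6*t) + exp(6*t)]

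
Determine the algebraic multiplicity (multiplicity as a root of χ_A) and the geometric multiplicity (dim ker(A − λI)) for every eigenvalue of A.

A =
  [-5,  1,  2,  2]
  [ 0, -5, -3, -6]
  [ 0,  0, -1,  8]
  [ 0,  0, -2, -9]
λ = -5: alg = 4, geom = 2

Step 1 — factor the characteristic polynomial to read off the algebraic multiplicities:
  χ_A(x) = (x + 5)^4

Step 2 — compute geometric multiplicities via the rank-nullity identity g(λ) = n − rank(A − λI):
  rank(A − (-5)·I) = 2, so dim ker(A − (-5)·I) = n − 2 = 2

Summary:
  λ = -5: algebraic multiplicity = 4, geometric multiplicity = 2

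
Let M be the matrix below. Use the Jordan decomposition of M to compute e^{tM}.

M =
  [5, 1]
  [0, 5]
e^{tM} =
  [exp(5*t), t*exp(5*t)]
  [0, exp(5*t)]

Strategy: write M = P · J · P⁻¹ where J is a Jordan canonical form, so e^{tM} = P · e^{tJ} · P⁻¹, and e^{tJ} can be computed block-by-block.

M has Jordan form
J =
  [5, 1]
  [0, 5]
(up to reordering of blocks).

Per-block formulas:
  For a 2×2 Jordan block J_2(5): exp(t · J_2(5)) = e^(5t)·(I + t·N), where N is the 2×2 nilpotent shift.

After assembling e^{tJ} and conjugating by P, we get:

e^{tM} =
  [exp(5*t), t*exp(5*t)]
  [0, exp(5*t)]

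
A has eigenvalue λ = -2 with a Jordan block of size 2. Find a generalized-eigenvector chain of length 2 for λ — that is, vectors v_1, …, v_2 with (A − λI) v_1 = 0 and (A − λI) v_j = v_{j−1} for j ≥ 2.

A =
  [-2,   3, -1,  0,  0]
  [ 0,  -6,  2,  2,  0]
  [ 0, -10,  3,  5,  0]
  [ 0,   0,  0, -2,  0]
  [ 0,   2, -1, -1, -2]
A Jordan chain for λ = -2 of length 2:
v_1 = (1, 0, 0, 0, 0)ᵀ
v_2 = (0, 1, 2, 0, 0)ᵀ

Let N = A − (-2)·I. We want v_2 with N^2 v_2 = 0 but N^1 v_2 ≠ 0; then v_{j-1} := N · v_j for j = 2, …, 2.

Pick v_2 = (0, 1, 2, 0, 0)ᵀ.
Then v_1 = N · v_2 = (1, 0, 0, 0, 0)ᵀ.

Sanity check: (A − (-2)·I) v_1 = (0, 0, 0, 0, 0)ᵀ = 0. ✓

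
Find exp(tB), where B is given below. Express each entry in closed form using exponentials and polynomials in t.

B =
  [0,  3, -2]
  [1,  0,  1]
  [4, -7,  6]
e^{tB} =
  [-t^2*exp(2*t)/2 - 2*t*exp(2*t) + exp(2*t), t^2*exp(2*t) + 3*t*exp(2*t), -t^2*exp(2*t)/2 - 2*t*exp(2*t)]
  [t*exp(2*t), -2*t*exp(2*t) + exp(2*t), t*exp(2*t)]
  [t^2*exp(2*t)/2 + 4*t*exp(2*t), -t^2*exp(2*t) - 7*t*exp(2*t), t^2*exp(2*t)/2 + 4*t*exp(2*t) + exp(2*t)]

Strategy: write B = P · J · P⁻¹ where J is a Jordan canonical form, so e^{tB} = P · e^{tJ} · P⁻¹, and e^{tJ} can be computed block-by-block.

B has Jordan form
J =
  [2, 1, 0]
  [0, 2, 1]
  [0, 0, 2]
(up to reordering of blocks).

Per-block formulas:
  For a 3×3 Jordan block J_3(2): exp(t · J_3(2)) = e^(2t)·(I + t·N + (t^2/2)·N^2), where N is the 3×3 nilpotent shift.

After assembling e^{tJ} and conjugating by P, we get:

e^{tB} =
  [-t^2*exp(2*t)/2 - 2*t*exp(2*t) + exp(2*t), t^2*exp(2*t) + 3*t*exp(2*t), -t^2*exp(2*t)/2 - 2*t*exp(2*t)]
  [t*exp(2*t), -2*t*exp(2*t) + exp(2*t), t*exp(2*t)]
  [t^2*exp(2*t)/2 + 4*t*exp(2*t), -t^2*exp(2*t) - 7*t*exp(2*t), t^2*exp(2*t)/2 + 4*t*exp(2*t) + exp(2*t)]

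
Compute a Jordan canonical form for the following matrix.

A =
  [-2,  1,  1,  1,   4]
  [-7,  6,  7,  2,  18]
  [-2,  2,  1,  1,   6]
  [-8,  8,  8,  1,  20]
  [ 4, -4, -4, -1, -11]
J_2(-1) ⊕ J_2(-1) ⊕ J_1(-1)

The characteristic polynomial is
  det(x·I − A) = x^5 + 5*x^4 + 10*x^3 + 10*x^2 + 5*x + 1 = (x + 1)^5

Eigenvalues and multiplicities (the geometric multiplicity of λ is n − rank(A − λI), which equals the number of Jordan blocks for λ):
  λ = -1: algebraic multiplicity = 5, geometric multiplicity = 3

Determining the block sizes for each eigenvalue:
  λ = -1: with am = 5 and gm = 3, the partition is not yet determined (e.g. several partitions of 5 into 3 parts exist). Let N = A − (-1)·I. Computing rank(N^1) = 2, rank(N^2) = 0; the number of blocks of size ≥ j is rank(N^{j−1}) − rank(N^j), giving [3, 2]. So we have 2 block(s) of size 2, 1 block(s) of size 1 → block sizes [2, 2, 1]

Assembling the blocks gives a Jordan form
J =
  [-1,  1,  0,  0,  0]
  [ 0, -1,  0,  0,  0]
  [ 0,  0, -1,  1,  0]
  [ 0,  0,  0, -1,  0]
  [ 0,  0,  0,  0, -1]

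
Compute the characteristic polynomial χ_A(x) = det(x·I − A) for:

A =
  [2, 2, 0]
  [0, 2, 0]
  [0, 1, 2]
x^3 - 6*x^2 + 12*x - 8

Expanding det(x·I − A) (e.g. by cofactor expansion or by noting that A is similar to its Jordan form J, which has the same characteristic polynomial as A) gives
  χ_A(x) = x^3 - 6*x^2 + 12*x - 8
which factors as (x - 2)^3. The eigenvalues (with algebraic multiplicities) are λ = 2 with multiplicity 3.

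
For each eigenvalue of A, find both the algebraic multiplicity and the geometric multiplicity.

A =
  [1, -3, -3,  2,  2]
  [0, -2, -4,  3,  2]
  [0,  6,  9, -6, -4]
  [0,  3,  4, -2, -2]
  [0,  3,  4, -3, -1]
λ = 1: alg = 5, geom = 3

Step 1 — factor the characteristic polynomial to read off the algebraic multiplicities:
  χ_A(x) = (x - 1)^5

Step 2 — compute geometric multiplicities via the rank-nullity identity g(λ) = n − rank(A − λI):
  rank(A − (1)·I) = 2, so dim ker(A − (1)·I) = n − 2 = 3

Summary:
  λ = 1: algebraic multiplicity = 5, geometric multiplicity = 3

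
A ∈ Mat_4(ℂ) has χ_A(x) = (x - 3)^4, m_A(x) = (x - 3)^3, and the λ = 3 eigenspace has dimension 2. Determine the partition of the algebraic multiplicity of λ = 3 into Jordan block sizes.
Block sizes for λ = 3: [3, 1]

Step 1 — from the characteristic polynomial, algebraic multiplicity of λ = 3 is 4. From dim ker(A − (3)·I) = 2, there are exactly 2 Jordan blocks for λ = 3.
Step 2 — from the minimal polynomial, the factor (x − 3)^3 tells us the largest block for λ = 3 has size 3.
Step 3 — with total size 4, 2 blocks, and largest block 3, the block sizes (in nonincreasing order) are [3, 1].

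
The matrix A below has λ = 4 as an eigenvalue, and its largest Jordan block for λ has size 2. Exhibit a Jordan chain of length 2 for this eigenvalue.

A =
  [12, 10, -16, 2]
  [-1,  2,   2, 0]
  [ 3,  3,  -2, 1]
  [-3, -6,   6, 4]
A Jordan chain for λ = 4 of length 2:
v_1 = (8, -1, 3, -3)ᵀ
v_2 = (1, 0, 0, 0)ᵀ

Let N = A − (4)·I. We want v_2 with N^2 v_2 = 0 but N^1 v_2 ≠ 0; then v_{j-1} := N · v_j for j = 2, …, 2.

Pick v_2 = (1, 0, 0, 0)ᵀ.
Then v_1 = N · v_2 = (8, -1, 3, -3)ᵀ.

Sanity check: (A − (4)·I) v_1 = (0, 0, 0, 0)ᵀ = 0. ✓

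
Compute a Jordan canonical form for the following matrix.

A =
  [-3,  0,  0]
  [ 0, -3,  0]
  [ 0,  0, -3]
J_1(-3) ⊕ J_1(-3) ⊕ J_1(-3)

The characteristic polynomial is
  det(x·I − A) = x^3 + 9*x^2 + 27*x + 27 = (x + 3)^3

Eigenvalues and multiplicities (the geometric multiplicity of λ is n − rank(A − λI), which equals the number of Jordan blocks for λ):
  λ = -3: algebraic multiplicity = 3, geometric multiplicity = 3

Determining the block sizes for each eigenvalue:
  λ = -3: gm = am = 3, so every block has size 1 → block sizes [1, 1, 1]

Assembling the blocks gives a Jordan form
J =
  [-3,  0,  0]
  [ 0, -3,  0]
  [ 0,  0, -3]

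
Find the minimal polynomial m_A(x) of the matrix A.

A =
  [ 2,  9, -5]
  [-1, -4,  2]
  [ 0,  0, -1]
x^3 + 3*x^2 + 3*x + 1

The characteristic polynomial is χ_A(x) = (x + 1)^3, so the eigenvalues are known. The minimal polynomial is
  m_A(x) = Π_λ (x − λ)^{k_λ}
where k_λ is the size of the *largest* Jordan block for λ (equivalently, the smallest k with (A − λI)^k v = 0 for every generalised eigenvector v of λ).

  λ = -1: largest Jordan block has size 3, contributing (x + 1)^3

So m_A(x) = (x + 1)^3 = x^3 + 3*x^2 + 3*x + 1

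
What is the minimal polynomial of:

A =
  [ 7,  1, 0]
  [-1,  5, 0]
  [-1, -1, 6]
x^2 - 12*x + 36

The characteristic polynomial is χ_A(x) = (x - 6)^3, so the eigenvalues are known. The minimal polynomial is
  m_A(x) = Π_λ (x − λ)^{k_λ}
where k_λ is the size of the *largest* Jordan block for λ (equivalently, the smallest k with (A − λI)^k v = 0 for every generalised eigenvector v of λ).

  λ = 6: largest Jordan block has size 2, contributing (x − 6)^2

So m_A(x) = (x - 6)^2 = x^2 - 12*x + 36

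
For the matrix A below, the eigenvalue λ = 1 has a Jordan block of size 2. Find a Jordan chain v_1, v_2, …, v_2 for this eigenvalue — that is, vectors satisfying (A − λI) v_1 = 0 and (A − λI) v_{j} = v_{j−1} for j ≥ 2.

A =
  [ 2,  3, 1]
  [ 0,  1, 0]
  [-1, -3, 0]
A Jordan chain for λ = 1 of length 2:
v_1 = (1, 0, -1)ᵀ
v_2 = (1, 0, 0)ᵀ

Let N = A − (1)·I. We want v_2 with N^2 v_2 = 0 but N^1 v_2 ≠ 0; then v_{j-1} := N · v_j for j = 2, …, 2.

Pick v_2 = (1, 0, 0)ᵀ.
Then v_1 = N · v_2 = (1, 0, -1)ᵀ.

Sanity check: (A − (1)·I) v_1 = (0, 0, 0)ᵀ = 0. ✓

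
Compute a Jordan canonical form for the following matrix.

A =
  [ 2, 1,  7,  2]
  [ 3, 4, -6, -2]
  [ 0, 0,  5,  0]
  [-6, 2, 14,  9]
J_3(5) ⊕ J_1(5)

The characteristic polynomial is
  det(x·I − A) = x^4 - 20*x^3 + 150*x^2 - 500*x + 625 = (x - 5)^4

Eigenvalues and multiplicities (the geometric multiplicity of λ is n − rank(A − λI), which equals the number of Jordan blocks for λ):
  λ = 5: algebraic multiplicity = 4, geometric multiplicity = 2

Determining the block sizes for each eigenvalue:
  λ = 5: with am = 4 and gm = 2, the partition is not yet determined (e.g. several partitions of 4 into 2 parts exist). Let N = A − (5)·I. Computing rank(N^1) = 2, rank(N^2) = 1, rank(N^3) = 0; the number of blocks of size ≥ j is rank(N^{j−1}) − rank(N^j), giving [2, 1, 1]. So we have 1 block(s) of size 3, 1 block(s) of size 1 → block sizes [3, 1]

Assembling the blocks gives a Jordan form
J =
  [5, 1, 0, 0]
  [0, 5, 1, 0]
  [0, 0, 5, 0]
  [0, 0, 0, 5]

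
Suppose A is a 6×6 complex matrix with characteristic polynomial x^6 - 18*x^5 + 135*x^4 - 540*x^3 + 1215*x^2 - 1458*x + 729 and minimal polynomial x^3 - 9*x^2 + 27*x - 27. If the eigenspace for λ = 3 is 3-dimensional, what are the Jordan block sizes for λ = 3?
Block sizes for λ = 3: [3, 2, 1]

Step 1 — from the characteristic polynomial, algebraic multiplicity of λ = 3 is 6. From dim ker(A − (3)·I) = 3, there are exactly 3 Jordan blocks for λ = 3.
Step 2 — from the minimal polynomial, the factor (x − 3)^3 tells us the largest block for λ = 3 has size 3.
Step 3 — with total size 6, 3 blocks, and largest block 3, the block sizes (in nonincreasing order) are [3, 2, 1].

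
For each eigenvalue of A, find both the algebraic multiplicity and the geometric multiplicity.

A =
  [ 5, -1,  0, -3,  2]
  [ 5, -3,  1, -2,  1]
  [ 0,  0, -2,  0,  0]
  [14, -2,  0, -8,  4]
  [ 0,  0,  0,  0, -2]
λ = -2: alg = 5, geom = 3

Step 1 — factor the characteristic polynomial to read off the algebraic multiplicities:
  χ_A(x) = (x + 2)^5

Step 2 — compute geometric multiplicities via the rank-nullity identity g(λ) = n − rank(A − λI):
  rank(A − (-2)·I) = 2, so dim ker(A − (-2)·I) = n − 2 = 3

Summary:
  λ = -2: algebraic multiplicity = 5, geometric multiplicity = 3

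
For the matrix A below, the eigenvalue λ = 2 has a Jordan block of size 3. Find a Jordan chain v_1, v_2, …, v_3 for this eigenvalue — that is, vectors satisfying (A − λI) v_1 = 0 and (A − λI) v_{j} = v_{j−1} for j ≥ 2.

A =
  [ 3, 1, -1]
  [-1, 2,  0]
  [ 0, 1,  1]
A Jordan chain for λ = 2 of length 3:
v_1 = (0, -1, -1)ᵀ
v_2 = (1, -1, 0)ᵀ
v_3 = (1, 0, 0)ᵀ

Let N = A − (2)·I. We want v_3 with N^3 v_3 = 0 but N^2 v_3 ≠ 0; then v_{j-1} := N · v_j for j = 3, …, 2.

Pick v_3 = (1, 0, 0)ᵀ.
Then v_2 = N · v_3 = (1, -1, 0)ᵀ.
Then v_1 = N · v_2 = (0, -1, -1)ᵀ.

Sanity check: (A − (2)·I) v_1 = (0, 0, 0)ᵀ = 0. ✓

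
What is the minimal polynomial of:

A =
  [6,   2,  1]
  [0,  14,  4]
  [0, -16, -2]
x^2 - 12*x + 36

The characteristic polynomial is χ_A(x) = (x - 6)^3, so the eigenvalues are known. The minimal polynomial is
  m_A(x) = Π_λ (x − λ)^{k_λ}
where k_λ is the size of the *largest* Jordan block for λ (equivalently, the smallest k with (A − λI)^k v = 0 for every generalised eigenvector v of λ).

  λ = 6: largest Jordan block has size 2, contributing (x − 6)^2

So m_A(x) = (x - 6)^2 = x^2 - 12*x + 36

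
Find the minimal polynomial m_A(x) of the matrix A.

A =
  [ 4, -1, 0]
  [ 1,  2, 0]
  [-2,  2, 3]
x^2 - 6*x + 9

The characteristic polynomial is χ_A(x) = (x - 3)^3, so the eigenvalues are known. The minimal polynomial is
  m_A(x) = Π_λ (x − λ)^{k_λ}
where k_λ is the size of the *largest* Jordan block for λ (equivalently, the smallest k with (A − λI)^k v = 0 for every generalised eigenvector v of λ).

  λ = 3: largest Jordan block has size 2, contributing (x − 3)^2

So m_A(x) = (x - 3)^2 = x^2 - 6*x + 9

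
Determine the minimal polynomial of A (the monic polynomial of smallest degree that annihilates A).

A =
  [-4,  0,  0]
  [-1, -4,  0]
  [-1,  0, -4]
x^2 + 8*x + 16

The characteristic polynomial is χ_A(x) = (x + 4)^3, so the eigenvalues are known. The minimal polynomial is
  m_A(x) = Π_λ (x − λ)^{k_λ}
where k_λ is the size of the *largest* Jordan block for λ (equivalently, the smallest k with (A − λI)^k v = 0 for every generalised eigenvector v of λ).

  λ = -4: largest Jordan block has size 2, contributing (x + 4)^2

So m_A(x) = (x + 4)^2 = x^2 + 8*x + 16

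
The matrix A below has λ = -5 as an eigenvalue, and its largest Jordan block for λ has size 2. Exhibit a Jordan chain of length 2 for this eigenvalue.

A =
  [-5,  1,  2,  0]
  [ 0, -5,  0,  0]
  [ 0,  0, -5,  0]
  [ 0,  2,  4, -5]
A Jordan chain for λ = -5 of length 2:
v_1 = (1, 0, 0, 2)ᵀ
v_2 = (0, 1, 0, 0)ᵀ

Let N = A − (-5)·I. We want v_2 with N^2 v_2 = 0 but N^1 v_2 ≠ 0; then v_{j-1} := N · v_j for j = 2, …, 2.

Pick v_2 = (0, 1, 0, 0)ᵀ.
Then v_1 = N · v_2 = (1, 0, 0, 2)ᵀ.

Sanity check: (A − (-5)·I) v_1 = (0, 0, 0, 0)ᵀ = 0. ✓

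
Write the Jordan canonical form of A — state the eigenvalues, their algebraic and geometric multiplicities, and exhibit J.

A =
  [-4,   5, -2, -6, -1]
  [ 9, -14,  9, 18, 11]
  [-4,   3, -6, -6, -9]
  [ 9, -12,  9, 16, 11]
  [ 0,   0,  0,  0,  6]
J_3(-2) ⊕ J_1(-2) ⊕ J_1(6)

The characteristic polynomial is
  det(x·I − A) = x^5 + 2*x^4 - 24*x^3 - 112*x^2 - 176*x - 96 = (x - 6)*(x + 2)^4

Eigenvalues and multiplicities (the geometric multiplicity of λ is n − rank(A − λI), which equals the number of Jordan blocks for λ):
  λ = -2: algebraic multiplicity = 4, geometric multiplicity = 2
  λ = 6: algebraic multiplicity = 1, geometric multiplicity = 1

Determining the block sizes for each eigenvalue:
  λ = -2: with am = 4 and gm = 2, the partition is not yet determined (e.g. several partitions of 4 into 2 parts exist). Let N = A − (-2)·I. Computing rank(N^1) = 3, rank(N^2) = 2, rank(N^3) = 1; the number of blocks of size ≥ j is rank(N^{j−1}) − rank(N^j), giving [2, 1, 1]. So we have 1 block(s) of size 3, 1 block(s) of size 1 → block sizes [3, 1]
  λ = 6: one block (gm = 1), so the single block has size am = 1 → block sizes [1]

Assembling the blocks gives a Jordan form
J =
  [-2,  1,  0,  0, 0]
  [ 0, -2,  1,  0, 0]
  [ 0,  0, -2,  0, 0]
  [ 0,  0,  0, -2, 0]
  [ 0,  0,  0,  0, 6]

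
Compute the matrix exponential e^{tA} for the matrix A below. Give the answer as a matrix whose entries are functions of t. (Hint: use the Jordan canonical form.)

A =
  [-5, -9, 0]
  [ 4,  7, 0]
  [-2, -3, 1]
e^{tA} =
  [-6*t*exp(t) + exp(t), -9*t*exp(t), 0]
  [4*t*exp(t), 6*t*exp(t) + exp(t), 0]
  [-2*t*exp(t), -3*t*exp(t), exp(t)]

Strategy: write A = P · J · P⁻¹ where J is a Jordan canonical form, so e^{tA} = P · e^{tJ} · P⁻¹, and e^{tJ} can be computed block-by-block.

A has Jordan form
J =
  [1, 1, 0]
  [0, 1, 0]
  [0, 0, 1]
(up to reordering of blocks).

Per-block formulas:
  For a 2×2 Jordan block J_2(1): exp(t · J_2(1)) = e^(1t)·(I + t·N), where N is the 2×2 nilpotent shift.
  For a 1×1 block at λ = 1: exp(t · [1]) = [e^(1t)].

After assembling e^{tJ} and conjugating by P, we get:

e^{tA} =
  [-6*t*exp(t) + exp(t), -9*t*exp(t), 0]
  [4*t*exp(t), 6*t*exp(t) + exp(t), 0]
  [-2*t*exp(t), -3*t*exp(t), exp(t)]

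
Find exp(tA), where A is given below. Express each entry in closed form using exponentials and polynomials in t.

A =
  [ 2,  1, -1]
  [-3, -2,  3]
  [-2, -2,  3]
e^{tA} =
  [t*exp(t) + exp(t), t*exp(t), -t*exp(t)]
  [-3*t*exp(t), -3*t*exp(t) + exp(t), 3*t*exp(t)]
  [-2*t*exp(t), -2*t*exp(t), 2*t*exp(t) + exp(t)]

Strategy: write A = P · J · P⁻¹ where J is a Jordan canonical form, so e^{tA} = P · e^{tJ} · P⁻¹, and e^{tJ} can be computed block-by-block.

A has Jordan form
J =
  [1, 1, 0]
  [0, 1, 0]
  [0, 0, 1]
(up to reordering of blocks).

Per-block formulas:
  For a 2×2 Jordan block J_2(1): exp(t · J_2(1)) = e^(1t)·(I + t·N), where N is the 2×2 nilpotent shift.
  For a 1×1 block at λ = 1: exp(t · [1]) = [e^(1t)].

After assembling e^{tJ} and conjugating by P, we get:

e^{tA} =
  [t*exp(t) + exp(t), t*exp(t), -t*exp(t)]
  [-3*t*exp(t), -3*t*exp(t) + exp(t), 3*t*exp(t)]
  [-2*t*exp(t), -2*t*exp(t), 2*t*exp(t) + exp(t)]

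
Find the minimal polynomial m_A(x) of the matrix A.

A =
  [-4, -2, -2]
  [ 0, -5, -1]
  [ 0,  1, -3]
x^2 + 8*x + 16

The characteristic polynomial is χ_A(x) = (x + 4)^3, so the eigenvalues are known. The minimal polynomial is
  m_A(x) = Π_λ (x − λ)^{k_λ}
where k_λ is the size of the *largest* Jordan block for λ (equivalently, the smallest k with (A − λI)^k v = 0 for every generalised eigenvector v of λ).

  λ = -4: largest Jordan block has size 2, contributing (x + 4)^2

So m_A(x) = (x + 4)^2 = x^2 + 8*x + 16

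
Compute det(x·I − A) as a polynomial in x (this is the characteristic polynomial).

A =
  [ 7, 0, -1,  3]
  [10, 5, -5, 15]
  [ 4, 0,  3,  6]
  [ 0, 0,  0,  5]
x^4 - 20*x^3 + 150*x^2 - 500*x + 625

Expanding det(x·I − A) (e.g. by cofactor expansion or by noting that A is similar to its Jordan form J, which has the same characteristic polynomial as A) gives
  χ_A(x) = x^4 - 20*x^3 + 150*x^2 - 500*x + 625
which factors as (x - 5)^4. The eigenvalues (with algebraic multiplicities) are λ = 5 with multiplicity 4.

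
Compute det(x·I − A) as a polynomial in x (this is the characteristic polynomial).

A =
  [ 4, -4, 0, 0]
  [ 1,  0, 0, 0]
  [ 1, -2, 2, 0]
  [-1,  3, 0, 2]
x^4 - 8*x^3 + 24*x^2 - 32*x + 16

Expanding det(x·I − A) (e.g. by cofactor expansion or by noting that A is similar to its Jordan form J, which has the same characteristic polynomial as A) gives
  χ_A(x) = x^4 - 8*x^3 + 24*x^2 - 32*x + 16
which factors as (x - 2)^4. The eigenvalues (with algebraic multiplicities) are λ = 2 with multiplicity 4.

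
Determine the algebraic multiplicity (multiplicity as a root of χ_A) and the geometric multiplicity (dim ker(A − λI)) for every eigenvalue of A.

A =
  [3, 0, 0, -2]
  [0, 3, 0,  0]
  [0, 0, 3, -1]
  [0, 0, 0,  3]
λ = 3: alg = 4, geom = 3

Step 1 — factor the characteristic polynomial to read off the algebraic multiplicities:
  χ_A(x) = (x - 3)^4

Step 2 — compute geometric multiplicities via the rank-nullity identity g(λ) = n − rank(A − λI):
  rank(A − (3)·I) = 1, so dim ker(A − (3)·I) = n − 1 = 3

Summary:
  λ = 3: algebraic multiplicity = 4, geometric multiplicity = 3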